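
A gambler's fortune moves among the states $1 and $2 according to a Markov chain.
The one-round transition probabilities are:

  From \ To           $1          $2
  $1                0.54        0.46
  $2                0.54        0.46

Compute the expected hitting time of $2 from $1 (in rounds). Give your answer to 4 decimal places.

2.1739

Let t(s) be the expected number of rounds to first reach $2 from state s, with t($2) = 0. Conditioning on the first round:
t($1) = 1 + 0.54·t($1)
Solving: t($1) = 2.1739.
Expected rounds from $1 to $2: 2.1739.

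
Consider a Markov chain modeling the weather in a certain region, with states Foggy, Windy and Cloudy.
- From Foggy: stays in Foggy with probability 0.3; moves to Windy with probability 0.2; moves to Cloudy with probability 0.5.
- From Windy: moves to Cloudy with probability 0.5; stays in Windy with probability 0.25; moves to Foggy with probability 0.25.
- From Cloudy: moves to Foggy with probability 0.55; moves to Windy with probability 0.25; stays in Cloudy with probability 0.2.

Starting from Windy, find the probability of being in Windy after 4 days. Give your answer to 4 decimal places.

0.2312

Propagate the distribution vector 4 days from Windy.
After 0 days: (0.0000, 1.0000, 0.0000)
After 1 day: (0.2500, 0.2500, 0.5000)
After 2 days: (0.4125, 0.2375, 0.3500)
After 3 days: (0.3756, 0.2294, 0.3950)
After 4 days: (0.3873, 0.2312, 0.3815)
P(in Windy after 4 days) = 0.2312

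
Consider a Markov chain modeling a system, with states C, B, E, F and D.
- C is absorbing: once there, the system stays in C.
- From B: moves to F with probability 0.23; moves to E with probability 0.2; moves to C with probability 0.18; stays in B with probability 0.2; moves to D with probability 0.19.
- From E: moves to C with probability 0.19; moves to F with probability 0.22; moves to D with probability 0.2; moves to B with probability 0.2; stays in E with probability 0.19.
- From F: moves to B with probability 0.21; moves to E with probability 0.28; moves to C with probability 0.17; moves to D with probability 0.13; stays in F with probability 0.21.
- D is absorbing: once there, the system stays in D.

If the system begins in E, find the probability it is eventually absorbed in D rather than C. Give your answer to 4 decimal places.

0.4986

Let h(s) be the probability of absorption at D starting from transient state s. Then h(D) = 1 and h(C) = 0. By first-step analysis:
h(B) = 0.18·0 + 0.2·h(B) + 0.2·h(E) + 0.23·h(F) + 0.19·1
h(E) = 0.19·0 + 0.2·h(B) + 0.19·h(E) + 0.22·h(F) + 0.2·1
h(F) = 0.17·0 + 0.21·h(B) + 0.28·h(E) + 0.21·h(F) + 0.13·1
Solving: h(B) = 0.4984, h(E) = 0.4986, h(F) = 0.4738.
Starting from E, the probability is 0.4986.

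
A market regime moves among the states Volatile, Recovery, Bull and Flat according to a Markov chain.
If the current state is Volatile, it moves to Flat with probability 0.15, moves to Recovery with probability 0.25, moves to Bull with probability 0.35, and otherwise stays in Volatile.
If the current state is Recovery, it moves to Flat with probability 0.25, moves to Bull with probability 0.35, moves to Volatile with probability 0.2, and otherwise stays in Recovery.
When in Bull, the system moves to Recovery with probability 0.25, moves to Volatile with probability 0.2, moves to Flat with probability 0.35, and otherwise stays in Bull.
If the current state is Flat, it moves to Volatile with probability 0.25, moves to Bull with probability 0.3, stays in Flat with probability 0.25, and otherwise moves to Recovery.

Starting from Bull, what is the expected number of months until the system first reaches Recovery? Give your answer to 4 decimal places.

Let t(s) be the expected number of months to first reach Recovery from state s, with t(Recovery) = 0. Conditioning on the first month:
t(Volatile) = 1 + 0.25·t(Volatile) + 0.35·t(Bull) + 0.15·t(Flat)
t(Bull) = 1 + 0.2·t(Volatile) + 0.2·t(Bull) + 0.35·t(Flat)
t(Flat) = 1 + 0.25·t(Volatile) + 0.3·t(Bull) + 0.25·t(Flat)
Solving: t(Volatile) = 4.1947, t(Bull) = 4.2348, t(Flat) = 4.4255.
Expected months from Bull to Recovery: 4.2348.

4.2348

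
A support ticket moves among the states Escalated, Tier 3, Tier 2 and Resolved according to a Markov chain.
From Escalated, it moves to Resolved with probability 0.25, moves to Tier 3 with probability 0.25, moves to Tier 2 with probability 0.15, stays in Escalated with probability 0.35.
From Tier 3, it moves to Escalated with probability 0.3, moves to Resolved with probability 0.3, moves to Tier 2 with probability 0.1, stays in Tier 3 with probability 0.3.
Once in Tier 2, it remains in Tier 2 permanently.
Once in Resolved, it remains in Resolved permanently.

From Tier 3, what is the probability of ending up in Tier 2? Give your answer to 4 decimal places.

0.2895

Let h(s) be the probability of absorption at Tier 2 starting from transient state s. Then h(Tier 2) = 1 and h(Resolved) = 0. By first-step analysis:
h(Escalated) = 0.35·h(Escalated) + 0.25·h(Tier 3) + 0.15·1 + 0.25·0
h(Tier 3) = 0.3·h(Escalated) + 0.3·h(Tier 3) + 0.1·1 + 0.3·0
Solving: h(Escalated) = 0.3421, h(Tier 3) = 0.2895.
Starting from Tier 3, the probability is 0.2895.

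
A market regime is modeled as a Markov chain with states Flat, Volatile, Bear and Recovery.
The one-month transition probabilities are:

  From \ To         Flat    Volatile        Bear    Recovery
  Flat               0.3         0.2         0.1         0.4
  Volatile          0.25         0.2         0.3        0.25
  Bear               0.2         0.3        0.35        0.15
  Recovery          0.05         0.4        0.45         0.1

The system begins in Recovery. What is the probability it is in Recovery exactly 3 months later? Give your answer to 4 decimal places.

0.2191

Propagate the distribution vector 3 months from Recovery.
After 0 months: (0.0000, 0.0000, 0.0000, 1.0000)
After 1 month: (0.0500, 0.4000, 0.4500, 0.1000)
After 2 months: (0.2100, 0.2650, 0.3275, 0.1975)
After 3 months: (0.2046, 0.2723, 0.3040, 0.2191)
P(in Recovery after 3 months) = 0.2191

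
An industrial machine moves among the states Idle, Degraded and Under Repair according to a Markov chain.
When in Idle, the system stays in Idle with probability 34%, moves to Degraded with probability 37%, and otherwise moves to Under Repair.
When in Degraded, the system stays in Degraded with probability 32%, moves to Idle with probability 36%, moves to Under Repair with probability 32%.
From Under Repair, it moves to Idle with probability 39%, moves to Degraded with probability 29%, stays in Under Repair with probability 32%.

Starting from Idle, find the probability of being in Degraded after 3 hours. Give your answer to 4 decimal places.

Propagate the distribution vector 3 hours from Idle.
After 0 hours: (1.0000, 0.0000, 0.0000)
After 1 hour: (0.3400, 0.3700, 0.2900)
After 2 hours: (0.3619, 0.3283, 0.3098)
After 3 hours: (0.3621, 0.3288, 0.3091)
P(in Degraded after 3 hours) = 0.3288

0.3288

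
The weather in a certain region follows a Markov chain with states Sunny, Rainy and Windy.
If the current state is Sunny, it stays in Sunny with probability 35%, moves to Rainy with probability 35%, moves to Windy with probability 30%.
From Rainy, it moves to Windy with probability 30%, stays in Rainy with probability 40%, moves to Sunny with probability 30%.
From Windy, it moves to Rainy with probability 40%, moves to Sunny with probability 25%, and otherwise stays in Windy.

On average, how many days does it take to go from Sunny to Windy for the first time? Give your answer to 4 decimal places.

Let t(s) be the expected number of days to first reach Windy from state s, with t(Windy) = 0. Conditioning on the first day:
t(Sunny) = 1 + 0.35·t(Sunny) + 0.35·t(Rainy)
t(Rainy) = 1 + 0.3·t(Sunny) + 0.4·t(Rainy)
Solving: t(Sunny) = 3.3333, t(Rainy) = 3.3333.
Expected days from Sunny to Windy: 3.3333.

3.3333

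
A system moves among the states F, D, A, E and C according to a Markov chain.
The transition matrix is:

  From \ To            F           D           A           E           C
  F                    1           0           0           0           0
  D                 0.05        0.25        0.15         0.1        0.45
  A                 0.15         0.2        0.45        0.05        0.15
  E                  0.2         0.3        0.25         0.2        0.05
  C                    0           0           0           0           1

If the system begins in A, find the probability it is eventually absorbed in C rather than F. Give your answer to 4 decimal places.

Let h(s) be the probability of absorption at C starting from transient state s. Then h(C) = 1 and h(F) = 0. By first-step analysis:
h(D) = 0.05·0 + 0.25·h(D) + 0.15·h(A) + 0.1·h(E) + 0.45·1
h(A) = 0.15·0 + 0.2·h(D) + 0.45·h(A) + 0.05·h(E) + 0.15·1
h(E) = 0.2·0 + 0.3·h(D) + 0.25·h(A) + 0.2·h(E) + 0.05·1
Solving: h(D) = 0.7962, h(A) = 0.6125, h(E) = 0.5525.
Starting from A, the probability is 0.6125.

0.6125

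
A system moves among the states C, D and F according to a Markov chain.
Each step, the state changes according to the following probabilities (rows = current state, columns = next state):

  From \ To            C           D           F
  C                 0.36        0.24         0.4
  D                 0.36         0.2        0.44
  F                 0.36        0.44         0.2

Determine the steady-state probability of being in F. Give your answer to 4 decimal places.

Let the stationary distribution be π with π = πP and π_1 + π_2 + π_3 = 1.
π_1 = 0.36·π_1 + 0.36·π_2 + 0.36·π_3
π_2 = 0.24·π_1 + 0.2·π_2 + 0.44·π_3
Solving with the normalization constraint gives π = (0.3600, 0.2968, 0.3432).
So the stationary probability of F is 0.3432.

0.3432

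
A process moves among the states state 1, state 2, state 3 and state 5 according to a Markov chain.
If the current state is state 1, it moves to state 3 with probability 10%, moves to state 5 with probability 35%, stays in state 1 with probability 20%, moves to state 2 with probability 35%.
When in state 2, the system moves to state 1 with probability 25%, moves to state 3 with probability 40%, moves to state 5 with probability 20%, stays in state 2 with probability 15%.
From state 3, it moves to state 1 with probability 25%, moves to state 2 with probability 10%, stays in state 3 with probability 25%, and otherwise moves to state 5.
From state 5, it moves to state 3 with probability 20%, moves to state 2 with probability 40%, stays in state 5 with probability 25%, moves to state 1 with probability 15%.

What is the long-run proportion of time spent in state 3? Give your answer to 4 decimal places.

Let the stationary distribution be π with π = πP and π_1 + π_2 + π_3 + π_4 = 1.
π_1 = 0.2·π_1 + 0.25·π_2 + 0.25·π_3 + 0.15·π_4
π_2 = 0.35·π_1 + 0.15·π_2 + 0.1·π_3 + 0.4·π_4
π_3 = 0.1·π_1 + 0.4·π_2 + 0.25·π_3 + 0.2·π_4
Solving with the normalization constraint gives π = (0.2100, 0.2536, 0.2418, 0.2946).
So the stationary probability of state 3 is 0.2418.

0.2418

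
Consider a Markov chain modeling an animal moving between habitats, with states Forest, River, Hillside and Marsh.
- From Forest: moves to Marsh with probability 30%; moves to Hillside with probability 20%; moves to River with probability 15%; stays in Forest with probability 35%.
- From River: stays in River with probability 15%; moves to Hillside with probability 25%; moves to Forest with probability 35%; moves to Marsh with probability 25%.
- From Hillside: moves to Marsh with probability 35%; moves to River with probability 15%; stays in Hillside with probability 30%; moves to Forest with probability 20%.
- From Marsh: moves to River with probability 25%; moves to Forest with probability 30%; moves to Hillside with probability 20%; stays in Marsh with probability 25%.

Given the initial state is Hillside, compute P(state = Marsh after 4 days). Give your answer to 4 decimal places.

0.2883

Propagate the distribution vector 4 days from Hillside.
After 0 days: (0.0000, 0.0000, 1.0000, 0.0000)
After 1 day: (0.2000, 0.1500, 0.3000, 0.3500)
After 2 days: (0.2875, 0.1850, 0.2375, 0.2900)
After 3 days: (0.2999, 0.1790, 0.2330, 0.2881)
After 4 days: (0.3006, 0.1788, 0.2323, 0.2883)
P(in Marsh after 4 days) = 0.2883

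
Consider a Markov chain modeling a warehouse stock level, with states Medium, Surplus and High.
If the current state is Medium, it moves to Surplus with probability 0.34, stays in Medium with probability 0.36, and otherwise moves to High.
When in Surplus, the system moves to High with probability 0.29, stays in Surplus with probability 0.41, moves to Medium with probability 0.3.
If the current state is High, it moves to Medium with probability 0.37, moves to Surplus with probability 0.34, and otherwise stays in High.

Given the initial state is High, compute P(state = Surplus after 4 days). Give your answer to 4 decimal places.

0.3656

Propagate the distribution vector 4 days from High.
After 0 days: (0.0000, 0.0000, 1.0000)
After 1 day: (0.3700, 0.3400, 0.2900)
After 2 days: (0.3425, 0.3638, 0.2937)
After 3 days: (0.3411, 0.3655, 0.2934)
After 4 days: (0.3410, 0.3656, 0.2934)
P(in Surplus after 4 days) = 0.3656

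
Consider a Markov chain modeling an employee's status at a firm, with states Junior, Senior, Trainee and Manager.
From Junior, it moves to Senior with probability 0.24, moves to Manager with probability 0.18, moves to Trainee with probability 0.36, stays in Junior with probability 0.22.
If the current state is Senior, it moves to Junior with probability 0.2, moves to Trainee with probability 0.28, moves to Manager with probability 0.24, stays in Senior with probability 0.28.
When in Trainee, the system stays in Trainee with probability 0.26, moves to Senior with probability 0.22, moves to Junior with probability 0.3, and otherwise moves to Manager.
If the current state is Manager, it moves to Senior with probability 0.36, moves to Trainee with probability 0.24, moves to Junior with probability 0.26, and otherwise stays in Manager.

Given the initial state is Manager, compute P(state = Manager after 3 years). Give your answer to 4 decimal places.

0.1994

Propagate the distribution vector 3 years from Manager.
After 0 years: (0.0000, 0.0000, 0.0000, 1.0000)
After 1 year: (0.2600, 0.3600, 0.2400, 0.1400)
After 2 years: (0.2376, 0.2664, 0.2904, 0.2056)
After 3 years: (0.2461, 0.2695, 0.2850, 0.1994)
P(in Manager after 3 years) = 0.1994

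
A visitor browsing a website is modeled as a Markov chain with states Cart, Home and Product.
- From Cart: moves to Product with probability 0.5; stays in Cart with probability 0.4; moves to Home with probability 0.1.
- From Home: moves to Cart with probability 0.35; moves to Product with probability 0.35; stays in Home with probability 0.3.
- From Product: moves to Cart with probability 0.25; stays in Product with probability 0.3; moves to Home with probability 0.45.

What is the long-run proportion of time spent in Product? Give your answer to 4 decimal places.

0.3802

Let the stationary distribution be π with π = πP and π_1 + π_2 + π_3 = 1.
π_1 = 0.4·π_1 + 0.35·π_2 + 0.25·π_3
π_2 = 0.1·π_1 + 0.3·π_2 + 0.45·π_3
Solving with the normalization constraint gives π = (0.3284, 0.2914, 0.3802).
So the stationary probability of Product is 0.3802.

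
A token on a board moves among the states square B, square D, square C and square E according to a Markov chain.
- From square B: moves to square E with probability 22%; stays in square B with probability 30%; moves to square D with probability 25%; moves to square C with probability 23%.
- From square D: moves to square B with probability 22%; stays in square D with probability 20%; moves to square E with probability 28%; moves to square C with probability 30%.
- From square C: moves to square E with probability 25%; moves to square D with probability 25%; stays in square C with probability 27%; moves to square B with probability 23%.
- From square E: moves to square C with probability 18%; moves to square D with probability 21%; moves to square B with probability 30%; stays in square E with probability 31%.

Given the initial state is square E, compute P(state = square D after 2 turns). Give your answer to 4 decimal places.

0.2271

Propagate the distribution vector 2 turns from square E.
After 0 turns: (0.0000, 0.0000, 0.0000, 1.0000)
After 1 turn: (0.3000, 0.2100, 0.1800, 0.3100)
After 2 turns: (0.2706, 0.2271, 0.2364, 0.2659)
P(in square D after 2 turns) = 0.2271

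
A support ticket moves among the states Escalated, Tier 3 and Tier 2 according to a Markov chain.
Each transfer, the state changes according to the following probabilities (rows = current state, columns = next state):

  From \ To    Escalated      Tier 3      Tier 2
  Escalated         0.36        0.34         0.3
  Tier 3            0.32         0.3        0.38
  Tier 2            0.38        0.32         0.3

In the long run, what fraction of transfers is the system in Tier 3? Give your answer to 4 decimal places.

0.3207

Let the stationary distribution be π with π = πP and π_1 + π_2 + π_3 = 1.
π_1 = 0.36·π_1 + 0.32·π_2 + 0.38·π_3
π_2 = 0.34·π_1 + 0.3·π_2 + 0.32·π_3
Solving with the normalization constraint gives π = (0.3537, 0.3207, 0.3257).
So the stationary probability of Tier 3 is 0.3207.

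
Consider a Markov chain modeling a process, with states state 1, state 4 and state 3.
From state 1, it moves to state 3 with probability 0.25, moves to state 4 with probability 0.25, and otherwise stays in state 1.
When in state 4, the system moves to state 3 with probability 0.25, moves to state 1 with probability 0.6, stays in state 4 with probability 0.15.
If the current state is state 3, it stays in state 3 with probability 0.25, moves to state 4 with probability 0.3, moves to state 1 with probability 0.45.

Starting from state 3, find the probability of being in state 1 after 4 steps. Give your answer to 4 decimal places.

0.5114

Propagate the distribution vector 4 steps from state 3.
After 0 steps: (0.0000, 0.0000, 1.0000)
After 1 step: (0.4500, 0.3000, 0.2500)
After 2 steps: (0.5175, 0.2325, 0.2500)
After 3 steps: (0.5108, 0.2393, 0.2500)
After 4 steps: (0.5114, 0.2386, 0.2500)
P(in state 1 after 4 steps) = 0.5114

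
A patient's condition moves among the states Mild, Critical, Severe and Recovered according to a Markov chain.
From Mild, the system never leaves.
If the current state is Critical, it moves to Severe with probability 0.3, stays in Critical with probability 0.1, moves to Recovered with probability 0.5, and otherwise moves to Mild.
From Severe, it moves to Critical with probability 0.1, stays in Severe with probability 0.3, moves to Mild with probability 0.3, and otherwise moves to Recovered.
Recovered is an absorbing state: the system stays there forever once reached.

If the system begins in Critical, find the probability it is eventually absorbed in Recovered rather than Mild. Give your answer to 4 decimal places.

0.7333

Let h(s) be the probability of absorption at Recovered starting from transient state s. Then h(Recovered) = 1 and h(Mild) = 0. By first-step analysis:
h(Critical) = 0.1·0 + 0.1·h(Critical) + 0.3·h(Severe) + 0.5·1
h(Severe) = 0.3·0 + 0.1·h(Critical) + 0.3·h(Severe) + 0.3·1
Solving: h(Critical) = 0.7333, h(Severe) = 0.5333.
Starting from Critical, the probability is 0.7333.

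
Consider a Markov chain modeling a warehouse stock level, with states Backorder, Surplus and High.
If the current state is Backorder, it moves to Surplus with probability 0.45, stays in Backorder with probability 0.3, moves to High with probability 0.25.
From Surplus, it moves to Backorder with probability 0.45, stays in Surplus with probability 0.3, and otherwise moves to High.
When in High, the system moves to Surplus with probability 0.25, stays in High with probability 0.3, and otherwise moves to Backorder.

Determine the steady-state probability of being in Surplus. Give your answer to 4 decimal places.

0.3455

Let the stationary distribution be π with π = πP and π_1 + π_2 + π_3 = 1.
π_1 = 0.3·π_1 + 0.45·π_2 + 0.45·π_3
π_2 = 0.45·π_1 + 0.3·π_2 + 0.25·π_3
Solving with the normalization constraint gives π = (0.3913, 0.3455, 0.2632).
So the stationary probability of Surplus is 0.3455.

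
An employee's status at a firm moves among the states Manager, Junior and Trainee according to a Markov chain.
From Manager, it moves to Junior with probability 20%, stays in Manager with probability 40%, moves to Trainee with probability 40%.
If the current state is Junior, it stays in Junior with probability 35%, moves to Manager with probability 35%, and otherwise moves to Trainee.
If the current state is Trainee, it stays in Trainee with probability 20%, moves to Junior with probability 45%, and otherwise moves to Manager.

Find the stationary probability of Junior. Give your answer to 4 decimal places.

Let the stationary distribution be π with π = πP and π_1 + π_2 + π_3 = 1.
π_1 = 0.4·π_1 + 0.35·π_2 + 0.35·π_3
π_2 = 0.2·π_1 + 0.35·π_2 + 0.45·π_3
Solving with the normalization constraint gives π = (0.3684, 0.3254, 0.3062).
So the stationary probability of Junior is 0.3254.

0.3254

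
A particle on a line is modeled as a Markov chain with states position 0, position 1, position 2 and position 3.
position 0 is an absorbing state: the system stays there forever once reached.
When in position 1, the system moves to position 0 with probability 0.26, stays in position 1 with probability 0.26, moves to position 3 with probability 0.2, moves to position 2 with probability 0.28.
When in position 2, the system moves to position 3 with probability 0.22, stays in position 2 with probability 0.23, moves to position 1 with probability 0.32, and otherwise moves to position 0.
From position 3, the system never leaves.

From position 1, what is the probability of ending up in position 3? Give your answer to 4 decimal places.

0.4490

Let h(s) be the probability of absorption at position 3 starting from transient state s. Then h(position 3) = 1 and h(position 0) = 0. By first-step analysis:
h(position 1) = 0.26·0 + 0.26·h(position 1) + 0.28·h(position 2) + 0.2·1
h(position 2) = 0.23·0 + 0.32·h(position 1) + 0.23·h(position 2) + 0.22·1
Solving: h(position 1) = 0.4490, h(position 2) = 0.4723.
Starting from position 1, the probability is 0.4490.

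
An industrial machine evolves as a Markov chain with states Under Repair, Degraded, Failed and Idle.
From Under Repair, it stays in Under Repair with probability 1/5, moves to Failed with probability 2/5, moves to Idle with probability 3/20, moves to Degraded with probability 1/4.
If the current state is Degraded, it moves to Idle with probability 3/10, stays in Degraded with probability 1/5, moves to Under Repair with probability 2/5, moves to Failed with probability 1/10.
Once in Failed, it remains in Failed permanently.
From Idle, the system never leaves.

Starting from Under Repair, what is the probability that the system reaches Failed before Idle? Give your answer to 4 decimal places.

0.6389

Let h(s) be the probability of absorption at Failed starting from transient state s. Then h(Failed) = 1 and h(Idle) = 0. By first-step analysis:
h(Under Repair) = 0.2·h(Under Repair) + 0.25·h(Degraded) + 0.4·1 + 0.15·0
h(Degraded) = 0.4·h(Under Repair) + 0.2·h(Degraded) + 0.1·1 + 0.3·0
Solving: h(Under Repair) = 0.6389, h(Degraded) = 0.4444.
Starting from Under Repair, the probability is 0.6389.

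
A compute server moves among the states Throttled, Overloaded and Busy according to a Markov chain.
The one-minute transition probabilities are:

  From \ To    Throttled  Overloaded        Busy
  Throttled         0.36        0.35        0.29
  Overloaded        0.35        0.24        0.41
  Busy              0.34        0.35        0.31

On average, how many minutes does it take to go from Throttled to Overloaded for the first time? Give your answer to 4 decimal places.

Let t(s) be the expected number of minutes to first reach Overloaded from state s, with t(Overloaded) = 0. Conditioning on the first minute:
t(Throttled) = 1 + 0.36·t(Throttled) + 0.29·t(Busy)
t(Busy) = 1 + 0.34·t(Throttled) + 0.31·t(Busy)
Solving: t(Throttled) = 2.8571, t(Busy) = 2.8571.
Expected minutes from Throttled to Overloaded: 2.8571.

2.8571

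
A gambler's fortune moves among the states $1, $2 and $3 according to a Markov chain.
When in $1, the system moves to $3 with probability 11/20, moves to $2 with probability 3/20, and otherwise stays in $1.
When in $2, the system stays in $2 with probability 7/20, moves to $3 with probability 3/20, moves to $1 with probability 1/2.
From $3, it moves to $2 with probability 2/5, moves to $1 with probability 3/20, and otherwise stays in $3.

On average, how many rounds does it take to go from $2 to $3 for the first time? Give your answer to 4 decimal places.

Let t(s) be the expected number of rounds to first reach $3 from state s, with t($3) = 0. Conditioning on the first round:
t($1) = 1 + 0.3·t($1) + 0.15·t($2)
t($2) = 1 + 0.5·t($1) + 0.35·t($2)
Solving: t($1) = 2.1053, t($2) = 3.1579.
Expected rounds from $2 to $3: 3.1579.

3.1579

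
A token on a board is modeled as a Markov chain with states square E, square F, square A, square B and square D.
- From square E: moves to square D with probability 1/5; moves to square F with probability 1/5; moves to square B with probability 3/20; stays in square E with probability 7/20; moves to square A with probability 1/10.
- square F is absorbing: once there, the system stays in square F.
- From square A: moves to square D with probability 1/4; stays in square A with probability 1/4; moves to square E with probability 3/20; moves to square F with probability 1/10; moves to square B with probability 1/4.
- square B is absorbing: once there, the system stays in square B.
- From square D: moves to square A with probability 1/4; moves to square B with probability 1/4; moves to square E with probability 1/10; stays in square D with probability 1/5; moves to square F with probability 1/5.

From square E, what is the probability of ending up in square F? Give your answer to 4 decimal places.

Let h(s) be the probability of absorption at square F starting from transient state s. Then h(square F) = 1 and h(square B) = 0. By first-step analysis:
h(square E) = 0.35·h(square E) + 0.2·1 + 0.1·h(square A) + 0.15·0 + 0.2·h(square D)
h(square A) = 0.15·h(square E) + 0.1·1 + 0.25·h(square A) + 0.25·0 + 0.25·h(square D)
h(square D) = 0.1·h(square E) + 0.2·1 + 0.25·h(square A) + 0.25·0 + 0.2·h(square D)
Solving: h(square E) = 0.4978, h(square A) = 0.3762, h(square D) = 0.4298.
Starting from square E, the probability is 0.4978.

0.4978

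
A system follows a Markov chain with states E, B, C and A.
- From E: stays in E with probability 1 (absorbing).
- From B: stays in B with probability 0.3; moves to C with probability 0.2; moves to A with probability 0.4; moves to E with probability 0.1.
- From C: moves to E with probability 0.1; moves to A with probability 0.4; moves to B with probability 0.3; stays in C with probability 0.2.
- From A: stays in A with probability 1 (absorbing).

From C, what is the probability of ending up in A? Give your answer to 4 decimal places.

0.8000

Let h(s) be the probability of absorption at A starting from transient state s. Then h(A) = 1 and h(E) = 0. By first-step analysis:
h(B) = 0.1·0 + 0.3·h(B) + 0.2·h(C) + 0.4·1
h(C) = 0.1·0 + 0.3·h(B) + 0.2·h(C) + 0.4·1
Solving: h(B) = 0.8000, h(C) = 0.8000.
Starting from C, the probability is 0.8000.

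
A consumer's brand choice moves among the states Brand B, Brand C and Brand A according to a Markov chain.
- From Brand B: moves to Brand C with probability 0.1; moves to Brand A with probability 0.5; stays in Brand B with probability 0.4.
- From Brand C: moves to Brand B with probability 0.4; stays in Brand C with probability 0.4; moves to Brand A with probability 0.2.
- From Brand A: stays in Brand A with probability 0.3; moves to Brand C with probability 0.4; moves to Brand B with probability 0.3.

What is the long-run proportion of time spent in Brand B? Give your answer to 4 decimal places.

0.3656

Let the stationary distribution be π with π = πP and π_1 + π_2 + π_3 = 1.
π_1 = 0.4·π_1 + 0.4·π_2 + 0.3·π_3
π_2 = 0.1·π_1 + 0.4·π_2 + 0.4·π_3
Solving with the normalization constraint gives π = (0.3656, 0.2903, 0.3441).
So the stationary probability of Brand B is 0.3656.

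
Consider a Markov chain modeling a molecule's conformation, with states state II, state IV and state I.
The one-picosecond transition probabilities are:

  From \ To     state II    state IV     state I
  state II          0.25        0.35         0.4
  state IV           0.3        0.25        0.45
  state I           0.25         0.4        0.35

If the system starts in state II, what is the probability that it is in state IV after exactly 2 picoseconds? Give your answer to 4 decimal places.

0.3350

Sum over the intermediate state after 1 picosecond:
P = P(state II→state II)·P(state II→state IV) + P(state II→state IV)·P(state IV→state IV) + P(state II→state I)·P(state I→state IV)
  = 0.25×0.35 + 0.35×0.25 + 0.4×0.4
  = 0.0875 + 0.0875 + 0.1600 = 0.3350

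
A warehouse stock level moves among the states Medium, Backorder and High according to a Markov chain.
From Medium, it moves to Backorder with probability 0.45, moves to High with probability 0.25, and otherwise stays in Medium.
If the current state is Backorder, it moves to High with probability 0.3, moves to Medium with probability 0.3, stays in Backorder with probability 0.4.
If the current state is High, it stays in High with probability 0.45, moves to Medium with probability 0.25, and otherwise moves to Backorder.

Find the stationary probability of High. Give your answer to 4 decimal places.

0.3363

Let the stationary distribution be π with π = πP and π_1 + π_2 + π_3 = 1.
π_1 = 0.3·π_1 + 0.3·π_2 + 0.25·π_3
π_2 = 0.45·π_1 + 0.4·π_2 + 0.3·π_3
Solving with the normalization constraint gives π = (0.2832, 0.3805, 0.3363).
So the stationary probability of High is 0.3363.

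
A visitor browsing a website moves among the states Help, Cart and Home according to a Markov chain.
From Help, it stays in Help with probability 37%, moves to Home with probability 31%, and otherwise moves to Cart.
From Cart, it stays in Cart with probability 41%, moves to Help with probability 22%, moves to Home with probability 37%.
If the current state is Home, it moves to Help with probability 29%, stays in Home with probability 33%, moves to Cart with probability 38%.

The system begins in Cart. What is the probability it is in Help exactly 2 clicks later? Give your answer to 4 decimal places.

Sum over the intermediate state after 1 click:
P = P(Cart→Help)·P(Help→Help) + P(Cart→Cart)·P(Cart→Help) + P(Cart→Home)·P(Home→Help)
  = 0.22×0.37 + 0.41×0.22 + 0.37×0.29
  = 0.0814 + 0.0902 + 0.1073 = 0.2789

0.2789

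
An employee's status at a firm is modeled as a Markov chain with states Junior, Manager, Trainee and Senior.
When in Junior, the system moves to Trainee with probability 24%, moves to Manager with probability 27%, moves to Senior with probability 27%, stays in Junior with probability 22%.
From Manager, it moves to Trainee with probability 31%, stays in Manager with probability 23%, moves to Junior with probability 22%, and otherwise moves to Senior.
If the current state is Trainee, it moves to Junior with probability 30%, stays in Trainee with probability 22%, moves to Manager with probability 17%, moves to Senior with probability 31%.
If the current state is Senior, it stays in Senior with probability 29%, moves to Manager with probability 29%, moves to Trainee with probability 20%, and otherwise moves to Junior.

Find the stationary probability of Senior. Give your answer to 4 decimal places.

Let the stationary distribution be π with π = πP and π_1 + π_2 + π_3 + π_4 = 1.
π_1 = 0.22·π_1 + 0.22·π_2 + 0.3·π_3 + 0.22·π_4
π_2 = 0.27·π_1 + 0.23·π_2 + 0.17·π_3 + 0.29·π_4
π_3 = 0.24·π_1 + 0.31·π_2 + 0.22·π_3 + 0.2·π_4
Solving with the normalization constraint gives π = (0.2393, 0.2418, 0.2410, 0.2779).
So the stationary probability of Senior is 0.2779.

0.2779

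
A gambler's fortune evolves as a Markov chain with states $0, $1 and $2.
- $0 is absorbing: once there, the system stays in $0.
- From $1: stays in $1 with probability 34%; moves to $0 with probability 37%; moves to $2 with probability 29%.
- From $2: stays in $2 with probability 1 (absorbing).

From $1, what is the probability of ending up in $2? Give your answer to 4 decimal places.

Let h(s) be the probability of absorption at $2 starting from transient state s. Then h($2) = 1 and h($0) = 0. By first-step analysis:
h($1) = 0.37·0 + 0.34·h($1) + 0.29·1
Solving: h($1) = 0.4394.
Starting from $1, the probability is 0.4394.

0.4394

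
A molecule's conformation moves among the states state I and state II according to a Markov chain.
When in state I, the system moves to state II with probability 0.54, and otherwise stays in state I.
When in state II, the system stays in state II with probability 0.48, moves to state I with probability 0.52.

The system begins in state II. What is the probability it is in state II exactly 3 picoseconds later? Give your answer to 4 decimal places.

Propagate the distribution vector 3 picoseconds from state II.
After 0 picoseconds: (0.0000, 1.0000)
After 1 picosecond: (0.5200, 0.4800)
After 2 picoseconds: (0.4888, 0.5112)
After 3 picoseconds: (0.4907, 0.5093)
P(in state II after 3 picoseconds) = 0.5093

0.5093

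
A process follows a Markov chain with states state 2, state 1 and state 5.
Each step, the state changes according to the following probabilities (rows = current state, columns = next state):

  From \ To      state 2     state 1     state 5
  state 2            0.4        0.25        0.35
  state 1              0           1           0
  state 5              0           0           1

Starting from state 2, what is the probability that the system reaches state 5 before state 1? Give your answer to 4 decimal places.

Let h(s) be the probability of absorption at state 5 starting from transient state s. Then h(state 5) = 1 and h(state 1) = 0. By first-step analysis:
h(state 2) = 0.4·h(state 2) + 0.25·0 + 0.35·1
Solving: h(state 2) = 0.5833.
Starting from state 2, the probability is 0.5833.

0.5833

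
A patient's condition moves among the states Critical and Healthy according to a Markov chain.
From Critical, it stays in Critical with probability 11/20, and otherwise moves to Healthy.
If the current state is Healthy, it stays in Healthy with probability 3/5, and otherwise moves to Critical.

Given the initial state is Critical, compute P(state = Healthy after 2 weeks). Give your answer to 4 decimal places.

Sum over the intermediate state after 1 week:
P = P(Critical→Critical)·P(Critical→Healthy) + P(Critical→Healthy)·P(Healthy→Healthy)
  = 0.55×0.45 + 0.45×0.6
  = 0.2475 + 0.2700 = 0.5175

0.5175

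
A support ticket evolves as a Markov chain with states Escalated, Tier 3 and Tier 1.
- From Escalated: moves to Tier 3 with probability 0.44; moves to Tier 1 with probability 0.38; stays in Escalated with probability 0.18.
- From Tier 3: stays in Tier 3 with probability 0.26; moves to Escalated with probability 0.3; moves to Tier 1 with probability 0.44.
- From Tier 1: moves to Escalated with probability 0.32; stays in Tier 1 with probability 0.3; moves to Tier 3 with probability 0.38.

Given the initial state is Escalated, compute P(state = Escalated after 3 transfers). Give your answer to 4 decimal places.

0.2732

Propagate the distribution vector 3 transfers from Escalated.
After 0 transfers: (1.0000, 0.0000, 0.0000)
After 1 transfer: (0.1800, 0.4400, 0.3800)
After 2 transfers: (0.2860, 0.3380, 0.3760)
After 3 transfers: (0.2732, 0.3566, 0.3702)
P(in Escalated after 3 transfers) = 0.2732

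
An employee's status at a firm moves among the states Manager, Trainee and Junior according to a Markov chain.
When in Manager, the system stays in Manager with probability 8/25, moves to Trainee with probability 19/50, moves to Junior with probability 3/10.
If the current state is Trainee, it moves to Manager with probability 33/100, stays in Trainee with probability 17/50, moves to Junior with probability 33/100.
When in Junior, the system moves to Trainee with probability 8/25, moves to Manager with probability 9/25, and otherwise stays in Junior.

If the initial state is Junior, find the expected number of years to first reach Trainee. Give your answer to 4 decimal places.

2.9345

Let t(s) be the expected number of years to first reach Trainee from state s, with t(Trainee) = 0. Conditioning on the first year:
t(Manager) = 1 + 0.32·t(Manager) + 0.3·t(Junior)
t(Junior) = 1 + 0.36·t(Manager) + 0.32·t(Junior)
Solving: t(Manager) = 2.7652, t(Junior) = 2.9345.
Expected years from Junior to Trainee: 2.9345.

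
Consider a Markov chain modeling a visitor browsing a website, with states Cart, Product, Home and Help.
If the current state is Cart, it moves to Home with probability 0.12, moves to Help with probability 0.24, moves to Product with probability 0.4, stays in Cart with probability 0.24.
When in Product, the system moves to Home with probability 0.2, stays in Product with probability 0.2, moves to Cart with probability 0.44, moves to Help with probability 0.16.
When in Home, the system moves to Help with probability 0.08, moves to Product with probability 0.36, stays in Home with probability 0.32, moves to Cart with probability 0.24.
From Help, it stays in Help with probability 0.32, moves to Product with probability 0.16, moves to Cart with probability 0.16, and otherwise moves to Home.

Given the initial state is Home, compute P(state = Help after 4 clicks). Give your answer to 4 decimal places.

0.1953

Propagate the distribution vector 4 clicks from Home.
After 0 clicks: (0.0000, 0.0000, 1.0000, 0.0000)
After 1 click: (0.2400, 0.3600, 0.3200, 0.0800)
After 2 clicks: (0.3056, 0.2960, 0.2320, 0.1664)
After 3 clicks: (0.2859, 0.2916, 0.2300, 0.1925)
After 4 clicks: (0.2829, 0.2863, 0.2355, 0.1953)
P(in Help after 4 clicks) = 0.1953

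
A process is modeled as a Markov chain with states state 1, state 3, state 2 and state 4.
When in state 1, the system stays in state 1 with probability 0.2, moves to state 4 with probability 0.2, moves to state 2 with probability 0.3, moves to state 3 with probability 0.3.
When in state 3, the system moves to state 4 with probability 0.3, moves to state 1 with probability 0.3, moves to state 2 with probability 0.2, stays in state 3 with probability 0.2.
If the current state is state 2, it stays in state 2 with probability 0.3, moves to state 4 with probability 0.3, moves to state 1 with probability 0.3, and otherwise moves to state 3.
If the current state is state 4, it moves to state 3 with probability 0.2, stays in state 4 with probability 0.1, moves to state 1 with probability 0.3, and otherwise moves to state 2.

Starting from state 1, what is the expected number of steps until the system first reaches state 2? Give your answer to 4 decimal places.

Let t(s) be the expected number of steps to first reach state 2 from state s, with t(state 2) = 0. Conditioning on the first step:
t(state 1) = 1 + 0.2·t(state 1) + 0.3·t(state 3) + 0.2·t(state 4)
t(state 3) = 1 + 0.3·t(state 1) + 0.2·t(state 3) + 0.3·t(state 4)
t(state 4) = 1 + 0.3·t(state 1) + 0.2·t(state 3) + 0.1·t(state 4)
Solving: t(state 1) = 3.3889, t(state 3) = 3.6667, t(state 4) = 3.0556.
Expected steps from state 1 to state 2: 3.3889.

3.3889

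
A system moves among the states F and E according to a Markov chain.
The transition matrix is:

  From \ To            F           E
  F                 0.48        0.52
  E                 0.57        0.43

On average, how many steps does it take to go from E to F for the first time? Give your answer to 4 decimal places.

Let t(s) be the expected number of steps to first reach F from state s, with t(F) = 0. Conditioning on the first step:
t(E) = 1 + 0.43·t(E)
Solving: t(E) = 1.7544.
Expected steps from E to F: 1.7544.

1.7544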